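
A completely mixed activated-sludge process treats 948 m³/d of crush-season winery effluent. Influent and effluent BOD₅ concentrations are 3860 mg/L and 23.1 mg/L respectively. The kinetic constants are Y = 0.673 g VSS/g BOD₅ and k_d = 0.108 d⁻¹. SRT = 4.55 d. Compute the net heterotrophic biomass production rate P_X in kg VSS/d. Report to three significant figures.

Y_obs = Y / (1 + k_d θ_c) = 0.673 / (1 + 0.108 × 4.55) = 0.673 / 1.491 = 0.4513.
Mass of BOD₅ removed per day: Q(S₀ − S) = 948 × 3837 g/m³ = 3637 kg/d.
P_X = Y_obs · Q(S₀ − S) = 0.4513 × 3637 = 1641 kg VSS/d.

P_X ≈ 1640 kg VSS/d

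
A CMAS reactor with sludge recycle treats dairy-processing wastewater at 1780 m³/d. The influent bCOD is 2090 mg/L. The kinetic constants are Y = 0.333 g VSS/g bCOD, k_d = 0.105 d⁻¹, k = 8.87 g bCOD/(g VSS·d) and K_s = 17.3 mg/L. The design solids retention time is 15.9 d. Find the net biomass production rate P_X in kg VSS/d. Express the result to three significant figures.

P_X ≈ 464 kg VSS/d

From the Monod/SRT balance for a CMAS, S = K_s·(1+k_d θ_c)/[θ_c·(Y k − k_d) − 1] = 17.3 × (1 + 0.105 × 15.9) / [15.9 × (0.333 × 8.87 − 0.105) − 1] = 46.18 / 44.29 = 1.043 mg/L.
Correct the yield for decay: Y_obs = Y/(1 + k_d θ_c) = 0.333 / (1 + 0.105 × 15.9) = 0.333 / 2.670 = 0.1247.
ΔS = 2090 − 1.04 = 2089 mg/L, so the substrate removal rate is 1780 × 2089/1000 = 3718 kg bCOD/d.
Net biomass production P_X = Y_obs × Q·(S₀ − S) = 0.1247 × 3718 = 463.8 kg VSS/d.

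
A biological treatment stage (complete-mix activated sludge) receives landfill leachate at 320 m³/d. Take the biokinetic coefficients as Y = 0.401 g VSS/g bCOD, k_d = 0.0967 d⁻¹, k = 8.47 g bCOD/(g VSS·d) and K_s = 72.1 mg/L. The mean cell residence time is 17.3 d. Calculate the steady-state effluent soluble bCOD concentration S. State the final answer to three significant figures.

S ≈ 3.44 mg/L

Effluent substrate depends only on kinetics and SRT: S = K_s(1 + k_d θ_c) / [θ_c(Yk − k_d) − 1] = 72.1 × (1 + 0.0967 × 17.3) / [17.3 × (0.401 × 8.47 − 0.0967) − 1] = 192.7 / 56.09 = 3.436 mg/L.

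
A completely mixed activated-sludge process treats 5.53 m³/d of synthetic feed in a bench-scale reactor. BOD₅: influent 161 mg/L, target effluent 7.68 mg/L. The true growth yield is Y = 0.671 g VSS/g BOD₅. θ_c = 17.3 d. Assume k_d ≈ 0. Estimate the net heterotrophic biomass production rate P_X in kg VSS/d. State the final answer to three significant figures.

P_X ≈ 0.569 kg VSS/d

Since k_d ≈ 0, Y_obs = Y = 0.671 g VSS/g BOD₅.
Mass of BOD₅ removed per day: Q(S₀ − S) = 5.53 × 153.3 g/m³ = 0.8479 kg/d.
So the net sludge growth is P_X = 0.6710 × 0.8479 = 0.5689 kg VSS/d.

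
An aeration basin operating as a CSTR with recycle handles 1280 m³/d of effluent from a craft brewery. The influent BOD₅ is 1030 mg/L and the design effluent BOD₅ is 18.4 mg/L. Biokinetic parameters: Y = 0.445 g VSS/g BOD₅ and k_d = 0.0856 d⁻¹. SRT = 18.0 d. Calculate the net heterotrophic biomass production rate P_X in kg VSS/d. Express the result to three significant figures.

The observed yield is Y_obs = Y/(1 + k_d·θ_c) = 0.445 / (1 + 0.0856 × 18.0) = 0.445 / 2.541 = 0.1751 g VSS per g BOD₅ removed.
ΔS = 1030 − 18.4 = 1012 mg/L, so the substrate removal rate is 1280 × 1012/1000 = 1295 kg BOD₅/d.
Net biomass production P_X = Y_obs × Q·(S₀ − S) = 0.1751 × 1295 = 226.8 kg VSS/d.

P_X ≈ 227 kg VSS/d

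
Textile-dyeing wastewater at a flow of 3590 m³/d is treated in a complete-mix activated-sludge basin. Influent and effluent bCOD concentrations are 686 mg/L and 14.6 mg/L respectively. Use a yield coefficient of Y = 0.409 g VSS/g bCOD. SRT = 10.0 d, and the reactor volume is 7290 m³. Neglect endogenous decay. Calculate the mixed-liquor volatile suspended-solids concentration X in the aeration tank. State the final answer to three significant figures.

From V·X = Y·Q·(S₀ − S)·θ_c (decay neglected): X = 0.409 × 3590 × (686 − 14.6) × 10.0 / 7290 = 1352 mg/L.

X ≈ 1350 mg/L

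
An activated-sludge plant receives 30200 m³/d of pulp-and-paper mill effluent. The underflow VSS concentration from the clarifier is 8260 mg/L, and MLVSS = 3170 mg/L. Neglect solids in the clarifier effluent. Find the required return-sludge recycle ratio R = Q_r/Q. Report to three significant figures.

R = Q_r/Q = X/(X_r − X) = 3170 / (8260 − 3170) = 0.6228.

R ≈ 0.623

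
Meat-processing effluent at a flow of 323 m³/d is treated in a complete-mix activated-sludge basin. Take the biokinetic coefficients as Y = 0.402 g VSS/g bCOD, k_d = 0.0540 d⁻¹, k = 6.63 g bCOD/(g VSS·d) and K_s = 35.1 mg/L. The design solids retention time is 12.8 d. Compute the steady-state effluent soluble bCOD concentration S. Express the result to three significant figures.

S ≈ 1.83 mg/L

From the Monod/SRT balance for a CMAS, S = K_s·(1+k_d θ_c)/[θ_c·(Y k − k_d) − 1] = 35.1 × (1 + 0.0540 × 12.8) / [12.8 × (0.402 × 6.63 − 0.0540) − 1] = 59.36 / 32.42 = 1.831 mg/L.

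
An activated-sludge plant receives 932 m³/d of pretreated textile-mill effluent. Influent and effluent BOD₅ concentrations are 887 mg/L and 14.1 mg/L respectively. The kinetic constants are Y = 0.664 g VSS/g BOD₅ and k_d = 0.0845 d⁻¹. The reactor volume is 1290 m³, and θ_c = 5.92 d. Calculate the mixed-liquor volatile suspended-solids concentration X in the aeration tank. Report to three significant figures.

X ≈ 1650 mg/L

Solving the biomass balance for X: X = Y Q (S₀−S) θ_c / [V (1+k_d θ_c)] = 0.664 × 932 × (887 − 14.1) × 5.92 / [1290 × (1 + 0.0845 × 5.92)] = 1652 mg/L.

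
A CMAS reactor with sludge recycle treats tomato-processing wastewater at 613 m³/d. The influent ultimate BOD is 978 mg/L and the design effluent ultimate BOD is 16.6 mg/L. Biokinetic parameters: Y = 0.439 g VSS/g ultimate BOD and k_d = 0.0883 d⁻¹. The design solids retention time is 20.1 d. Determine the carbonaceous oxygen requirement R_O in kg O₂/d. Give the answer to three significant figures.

The observed yield is Y_obs = Y/(1 + k_d·θ_c) = 0.439 / (1 + 0.0883 × 20.1) = 0.439 / 2.775 = 0.1582 g VSS per g ultimate BOD removed.
Q·(S₀ − S) = 613 × (978 − 16.6) × 10⁻³ = 589.3 kg/d removed.
Biomass synthesised: P_X = Y_obs × 589.3 = 93.24 kg VSS/d.
R_O = Q·ΔS − 1.42 P_X = 589.3 − 132.4 = 456.9 kg O₂/d.

R_O ≈ 457 kg O₂/d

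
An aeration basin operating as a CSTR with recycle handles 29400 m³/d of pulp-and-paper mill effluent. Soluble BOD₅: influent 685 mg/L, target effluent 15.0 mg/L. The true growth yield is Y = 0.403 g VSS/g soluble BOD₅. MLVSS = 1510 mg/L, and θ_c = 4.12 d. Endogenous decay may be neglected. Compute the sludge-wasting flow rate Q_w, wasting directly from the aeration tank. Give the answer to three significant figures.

Q_w ≈ 5260 m³/d

With k_d = 0 the design equation reduces to V = Y Q (S₀−S) θ_c / X = 0.403 × 29400 × (685 − 15.0) × 4.12 / 1510 = 21659 m³.
With mixed-liquor wasting, θ_c = V/Q_w, so Q_w = V/θ_c = 21659/4.12 = 5257 m³/d.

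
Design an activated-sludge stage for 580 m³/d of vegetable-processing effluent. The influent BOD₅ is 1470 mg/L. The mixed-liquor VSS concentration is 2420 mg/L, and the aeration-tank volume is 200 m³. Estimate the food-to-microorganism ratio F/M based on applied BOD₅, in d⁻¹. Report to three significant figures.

Food-to-microorganism ratio F/M = Q S₀ / (V X) = 580 × 1470 / (200.0 × 2420) = 1.762 d⁻¹.

F/M ≈ 1.76 d⁻¹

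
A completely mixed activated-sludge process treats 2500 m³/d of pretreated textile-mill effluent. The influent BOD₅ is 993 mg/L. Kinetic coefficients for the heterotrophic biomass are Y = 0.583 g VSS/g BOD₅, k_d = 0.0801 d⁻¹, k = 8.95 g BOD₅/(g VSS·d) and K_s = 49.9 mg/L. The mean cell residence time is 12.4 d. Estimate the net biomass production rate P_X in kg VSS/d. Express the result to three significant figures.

For a completely mixed reactor with recycle the Lawrence–McCarty relation gives S = K_s·(1 + k_d·θ_c) / [θ_c·(Y·k − k_d) − 1] = 49.9 × (1 + 0.0801 × 12.4) / [12.4 × (0.583 × 8.95 − 0.0801) − 1] = 99.46 / 62.71 = 1.586 mg/L.
The observed yield is Y_obs = Y/(1 + k_d·θ_c) = 0.583 / (1 + 0.0801 × 12.4) = 0.583 / 1.993 = 0.2925 g VSS per g BOD₅ removed.
Q·(S₀ − S) = 2500 × (993 − 1.59) × 10⁻³ = 2479 kg/d removed.
So the net sludge growth is P_X = 0.2925 × 2479 = 724.9 kg VSS/d.

P_X ≈ 725 kg VSS/d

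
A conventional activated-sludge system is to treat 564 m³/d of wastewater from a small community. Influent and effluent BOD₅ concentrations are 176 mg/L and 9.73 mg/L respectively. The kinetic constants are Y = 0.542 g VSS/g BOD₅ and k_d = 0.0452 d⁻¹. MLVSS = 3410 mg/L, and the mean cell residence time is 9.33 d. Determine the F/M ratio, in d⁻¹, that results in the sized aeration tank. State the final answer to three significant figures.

F/M ≈ 0.298 d⁻¹

Steady-state biomass mass balance: V·X·(1 + k_d·θ_c) = Y·Q·(S₀ − S)·θ_c, so V = 0.542 × 564 × (176 − 9.73) × 9.33 / [3410 × (1 + 0.0452 × 9.33)] = 4.74×10^5 / 4848 = 97.82 m³.
F/M = applied load / biomass = Q·S₀/(V·X) = 564 × 176 / (97.82 × 3410) = 0.2976 d⁻¹.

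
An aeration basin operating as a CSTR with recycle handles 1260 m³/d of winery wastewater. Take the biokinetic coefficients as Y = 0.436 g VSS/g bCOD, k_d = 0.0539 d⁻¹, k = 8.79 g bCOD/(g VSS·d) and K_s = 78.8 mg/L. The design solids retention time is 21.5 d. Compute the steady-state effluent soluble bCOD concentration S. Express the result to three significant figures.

S ≈ 2.12 mg/L

Effluent substrate depends only on kinetics and SRT: S = K_s(1 + k_d θ_c) / [θ_c(Yk − k_d) − 1] = 78.8 × (1 + 0.0539 × 21.5) / [21.5 × (0.436 × 8.79 − 0.0539) − 1] = 170.1 / 80.24 = 2.120 mg/L.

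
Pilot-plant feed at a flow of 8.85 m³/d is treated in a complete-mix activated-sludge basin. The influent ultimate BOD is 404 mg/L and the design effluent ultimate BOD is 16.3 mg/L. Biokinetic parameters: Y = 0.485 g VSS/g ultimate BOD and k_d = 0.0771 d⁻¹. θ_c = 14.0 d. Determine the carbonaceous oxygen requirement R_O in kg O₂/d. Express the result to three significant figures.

The observed yield is Y_obs = Y/(1 + k_d·θ_c) = 0.485 / (1 + 0.0771 × 14.0) = 0.485 / 2.079 = 0.2332 g VSS per g ultimate BOD removed.
Q·(S₀ − S) = 8.85 × (404 − 16.3) × 10⁻³ = 3.431 kg/d removed.
P_X = Y_obs·Q·(S₀ − S) = 0.2332 × 3.431 = 0.8003 kg VSS/d.
R_O = Q·(S₀ − S) − 1.42·P_X = 3.431 − 1.42 × 0.8003 = 2.295 kg O₂/d.

R_O ≈ 2.29 kg O₂/d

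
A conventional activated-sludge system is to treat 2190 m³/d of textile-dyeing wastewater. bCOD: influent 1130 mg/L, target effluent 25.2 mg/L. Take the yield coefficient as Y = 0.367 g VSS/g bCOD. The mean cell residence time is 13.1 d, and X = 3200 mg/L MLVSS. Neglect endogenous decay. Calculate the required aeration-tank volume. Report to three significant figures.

V ≈ 3640 m³

With k_d = 0 the design equation reduces to V = Y Q (S₀−S) θ_c / X = 0.367 × 2190 × (1130 − 25.2) × 13.1 / 3200 = 3635 m³.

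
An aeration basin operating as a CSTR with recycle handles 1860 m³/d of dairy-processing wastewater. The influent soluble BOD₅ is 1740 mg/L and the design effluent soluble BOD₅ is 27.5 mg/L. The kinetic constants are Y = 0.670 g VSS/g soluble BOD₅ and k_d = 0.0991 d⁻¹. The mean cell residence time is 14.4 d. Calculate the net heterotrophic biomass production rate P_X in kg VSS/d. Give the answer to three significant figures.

P_X ≈ 879 kg VSS/d

Correct the yield for decay: Y_obs = Y/(1 + k_d θ_c) = 0.670 / (1 + 0.0991 × 14.4) = 0.670 / 2.427 = 0.2761.
Q·(S₀ − S) = 1860 × (1740 − 27.5) × 10⁻³ = 3185 kg/d removed.
P_X = Y_obs · Q(S₀ − S) = 0.2761 × 3185 = 879.3 kg VSS/d.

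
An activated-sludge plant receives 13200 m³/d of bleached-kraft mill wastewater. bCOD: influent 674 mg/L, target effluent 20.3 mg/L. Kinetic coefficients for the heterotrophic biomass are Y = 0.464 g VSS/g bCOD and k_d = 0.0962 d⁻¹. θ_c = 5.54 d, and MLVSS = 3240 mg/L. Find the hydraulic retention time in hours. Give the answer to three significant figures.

Rearranging the biomass balance for a CMAS with decay, V = Y·Q·ΔS·θ_c / [X·(1+k_d θ_c)] = 0.464 × 13200 × (674 − 20.3) × 5.54 / [3240 × (1 + 0.0962 × 5.54)] = 2.22×10^7 / 4967 = 4466 m³.
Hydraulic retention time τ = V/Q = 4466 / 13200 = 0.3383 d = 8.120 h.

τ ≈ 8.12 h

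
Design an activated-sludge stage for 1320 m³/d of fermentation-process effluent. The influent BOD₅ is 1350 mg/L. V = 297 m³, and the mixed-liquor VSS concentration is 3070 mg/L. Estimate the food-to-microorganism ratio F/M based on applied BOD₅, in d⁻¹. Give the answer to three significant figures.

Food-to-microorganism ratio F/M = Q S₀ / (V X) = 1320 × 1350 / (297.0 × 3070) = 1.954 d⁻¹.

F/M ≈ 1.95 d⁻¹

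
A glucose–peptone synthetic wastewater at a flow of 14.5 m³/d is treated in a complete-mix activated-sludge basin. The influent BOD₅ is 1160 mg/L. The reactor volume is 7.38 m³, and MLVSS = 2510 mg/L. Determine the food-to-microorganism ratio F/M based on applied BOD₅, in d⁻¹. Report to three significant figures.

F/M ≈ 0.908 d⁻¹

F/M = applied load / biomass = Q·S₀/(V·X) = 14.5 × 1160 / (7.380 × 2510) = 0.9080 d⁻¹.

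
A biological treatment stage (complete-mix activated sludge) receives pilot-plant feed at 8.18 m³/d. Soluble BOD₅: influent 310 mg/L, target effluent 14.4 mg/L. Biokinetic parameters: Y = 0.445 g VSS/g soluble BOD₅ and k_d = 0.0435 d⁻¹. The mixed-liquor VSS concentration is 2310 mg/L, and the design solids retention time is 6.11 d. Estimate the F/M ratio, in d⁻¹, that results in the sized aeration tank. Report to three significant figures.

Rearranging the biomass balance for a CMAS with decay, V = Y·Q·ΔS·θ_c / [X·(1+k_d θ_c)] = 0.445 × 8.18 × (310 − 14.4) × 6.11 / [2310 × (1 + 0.0435 × 6.11)] = 6.57×10^3 / 2924 = 2.248 m³.
F/M = Q·S₀ / (V·X) = 8.18 × 310 / (2.248 × 2310) = 0.4882 g soluble BOD₅·(g VSS·d)⁻¹.

F/M ≈ 0.488 d⁻¹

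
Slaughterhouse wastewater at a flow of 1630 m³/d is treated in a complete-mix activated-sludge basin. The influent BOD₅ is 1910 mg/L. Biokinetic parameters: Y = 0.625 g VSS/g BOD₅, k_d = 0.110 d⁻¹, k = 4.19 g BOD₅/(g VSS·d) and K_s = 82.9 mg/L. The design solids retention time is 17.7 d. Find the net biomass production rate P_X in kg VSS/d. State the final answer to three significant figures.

From the Monod/SRT balance for a CMAS, S = K_s·(1+k_d θ_c)/[θ_c·(Y k − k_d) − 1] = 82.9 × (1 + 0.110 × 17.7) / [17.7 × (0.625 × 4.19 − 0.110) − 1] = 244.3 / 43.40 = 5.629 mg/L.
The observed yield is Y_obs = Y/(1 + k_d·θ_c) = 0.625 / (1 + 0.110 × 17.7) = 0.625 / 2.947 = 0.2121 g VSS per g BOD₅ removed.
ΔS = 1910 − 5.63 = 1904 mg/L, so the substrate removal rate is 1630 × 1904/1000 = 3104 kg BOD₅/d.
So the net sludge growth is P_X = 0.2121 × 3104 = 658.3 kg VSS/d.

P_X ≈ 658 kg VSS/d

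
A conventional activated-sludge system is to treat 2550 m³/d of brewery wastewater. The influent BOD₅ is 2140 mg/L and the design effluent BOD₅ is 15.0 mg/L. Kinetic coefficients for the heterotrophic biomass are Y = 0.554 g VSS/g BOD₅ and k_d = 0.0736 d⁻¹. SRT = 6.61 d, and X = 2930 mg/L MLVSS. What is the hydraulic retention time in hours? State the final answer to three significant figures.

τ ≈ 42.9 h

From the SRT design equation V = Y Q (S₀−S) θ_c / [X (1 + k_d θ_c)] = 0.554 × 2550 × (2140 − 15.0) × 6.61 / [2930 × (1 + 0.0736 × 6.61)] = 1.98×10^7 / 4355 = 4556 m³.
Hydraulic retention time τ = V/Q = 4556 / 2550 = 1.787 d = 42.88 h.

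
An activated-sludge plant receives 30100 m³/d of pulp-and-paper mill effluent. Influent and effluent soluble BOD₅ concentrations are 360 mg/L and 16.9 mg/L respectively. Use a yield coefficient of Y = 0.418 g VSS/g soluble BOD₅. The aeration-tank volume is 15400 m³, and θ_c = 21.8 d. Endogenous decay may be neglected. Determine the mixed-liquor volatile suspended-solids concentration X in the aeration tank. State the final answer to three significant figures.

X ≈ 6110 mg/L

Without decay, X = Y Q (S₀−S) θ_c / V = 0.418 × 30100 × (360 − 16.9) × 21.8 / 15400 = 6111 mg/L.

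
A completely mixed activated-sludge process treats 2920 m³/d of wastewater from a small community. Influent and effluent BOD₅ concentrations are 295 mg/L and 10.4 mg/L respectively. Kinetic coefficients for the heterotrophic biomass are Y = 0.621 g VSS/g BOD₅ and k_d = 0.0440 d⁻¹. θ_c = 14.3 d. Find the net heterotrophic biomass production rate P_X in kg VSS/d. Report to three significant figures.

P_X ≈ 317 kg VSS/d

Observed yield with endogenous decay: Y_obs = Y / (1 + k_d·θ_c) = 0.621 / (1 + 0.0440 × 14.3) = 0.621 / 1.629 = 0.3812 g VSS/g BOD₅.
ΔS = 295 − 10.4 = 284.6 mg/L, so the substrate removal rate is 2920 × 284.6/1000 = 831.0 kg BOD₅/d.
So the net sludge growth is P_X = 0.3812 × 831.0 = 316.8 kg VSS/d.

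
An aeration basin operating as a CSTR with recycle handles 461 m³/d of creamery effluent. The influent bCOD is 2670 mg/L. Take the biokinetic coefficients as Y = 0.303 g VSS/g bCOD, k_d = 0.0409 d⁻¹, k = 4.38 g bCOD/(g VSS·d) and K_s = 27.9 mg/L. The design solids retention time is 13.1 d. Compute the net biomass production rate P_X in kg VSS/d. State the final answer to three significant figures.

P_X ≈ 243 kg VSS/d

From the Monod/SRT balance for a CMAS, S = K_s·(1+k_d θ_c)/[θ_c·(Y k − k_d) − 1] = 27.9 × (1 + 0.0409 × 13.1) / [13.1 × (0.303 × 4.38 − 0.0409) − 1] = 42.85 / 15.85 = 2.703 mg/L.
The observed yield is Y_obs = Y/(1 + k_d·θ_c) = 0.303 / (1 + 0.0409 × 13.1) = 0.303 / 1.536 = 0.1973 g VSS per g bCOD removed.
ΔS = 2670 − 2.70 = 2667 mg/L, so the substrate removal rate is 461 × 2667/1000 = 1230 kg bCOD/d.
P_X = Y_obs · Q(S₀ − S) = 0.1973 × 1230 = 242.6 kg VSS/d.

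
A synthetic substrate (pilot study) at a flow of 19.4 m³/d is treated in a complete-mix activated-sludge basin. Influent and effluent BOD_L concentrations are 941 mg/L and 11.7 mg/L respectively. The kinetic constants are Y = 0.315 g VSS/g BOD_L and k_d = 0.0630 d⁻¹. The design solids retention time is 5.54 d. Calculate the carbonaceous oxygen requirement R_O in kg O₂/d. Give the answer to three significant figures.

Observed yield with endogenous decay: Y_obs = Y / (1 + k_d·θ_c) = 0.315 / (1 + 0.0630 × 5.54) = 0.315 / 1.349 = 0.2335 g VSS/g BOD_L.
Substrate removed = Q·(S₀ − S) = 19.4 m³/d × (941 − 11.7) g/m³ = 1.8×10^4 g/d = 18.03 kg/d.
Biomass synthesised: P_X = Y_obs × 18.03 = 4.210 kg VSS/d.
Carbonaceous O₂ demand = substrate oxidised − cell-mass equivalent = 18.03 − 1.42 × 4.210 = 12.05 kg O₂/d.

R_O ≈ 12.1 kg O₂/d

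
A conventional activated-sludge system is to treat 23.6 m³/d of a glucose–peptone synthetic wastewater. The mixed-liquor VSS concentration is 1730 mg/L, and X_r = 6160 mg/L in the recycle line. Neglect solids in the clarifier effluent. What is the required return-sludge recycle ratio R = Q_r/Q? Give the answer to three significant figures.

Solids balance on the clarifier gives (1+R)X = R·X_r, so R = X/(X_r − X) = 1730 / (6160 − 1730) = 0.3905.

R ≈ 0.391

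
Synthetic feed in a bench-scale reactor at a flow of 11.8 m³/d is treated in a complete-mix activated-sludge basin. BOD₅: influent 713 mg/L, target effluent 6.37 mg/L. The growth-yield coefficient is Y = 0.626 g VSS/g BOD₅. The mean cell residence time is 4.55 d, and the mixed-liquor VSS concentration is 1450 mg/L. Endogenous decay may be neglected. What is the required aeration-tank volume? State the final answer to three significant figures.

V ≈ 16.4 m³

With k_d = 0 the design equation reduces to V = Y Q (S₀−S) θ_c / X = 0.626 × 11.8 × (713 − 6.37) × 4.55 / 1450 = 16.38 m³.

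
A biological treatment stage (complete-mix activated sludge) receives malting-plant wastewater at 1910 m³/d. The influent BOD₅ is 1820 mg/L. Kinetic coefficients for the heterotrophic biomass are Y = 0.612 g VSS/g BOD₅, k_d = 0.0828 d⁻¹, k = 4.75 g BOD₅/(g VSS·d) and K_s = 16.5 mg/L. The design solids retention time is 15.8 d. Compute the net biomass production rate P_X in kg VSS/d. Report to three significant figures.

From the Monod/SRT balance for a CMAS, S = K_s·(1+k_d θ_c)/[θ_c·(Y k − k_d) − 1] = 16.5 × (1 + 0.0828 × 15.8) / [15.8 × (0.612 × 4.75 − 0.0828) − 1] = 38.09 / 43.62 = 0.8731 mg/L.
Observed yield with endogenous decay: Y_obs = Y / (1 + k_d·θ_c) = 0.612 / (1 + 0.0828 × 15.8) = 0.612 / 2.308 = 0.2651 g VSS/g BOD₅.
ΔS = 1820 − 0.873 = 1819 mg/L, so the substrate removal rate is 1910 × 1819/1000 = 3475 kg BOD₅/d.
P_X = Y_obs · Q(S₀ − S) = 0.2651 × 3475 = 921.2 kg VSS/d.

P_X ≈ 921 kg VSS/d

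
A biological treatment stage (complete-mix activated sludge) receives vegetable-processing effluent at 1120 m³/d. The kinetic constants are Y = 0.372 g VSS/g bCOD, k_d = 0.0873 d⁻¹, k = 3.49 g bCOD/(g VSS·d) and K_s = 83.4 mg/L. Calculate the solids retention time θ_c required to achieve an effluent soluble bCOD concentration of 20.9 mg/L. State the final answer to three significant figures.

θ_c ≈ 5.79 d

From 1/θ_c = Y·k·S/(K_s + S) − k_d: Y·k·S/(K_s+S) = 0.372 × 3.49 × 20.9 / (83.4 + 20.9) = 0.2602 d⁻¹.
Then 1/θ_c = μ − k_d = 0.2602 − 0.0873 = 0.1729 d⁻¹, giving θ_c = 5.785 d.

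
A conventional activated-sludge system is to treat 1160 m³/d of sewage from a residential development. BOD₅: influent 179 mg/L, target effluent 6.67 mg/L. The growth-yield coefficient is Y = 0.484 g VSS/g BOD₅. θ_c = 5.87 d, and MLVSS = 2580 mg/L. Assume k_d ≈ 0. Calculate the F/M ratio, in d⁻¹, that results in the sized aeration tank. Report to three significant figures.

V·X = Y·Q·ΔS·θ_c gives V = 0.484 × 1160 × (179 − 6.67) × 5.87 / 2580 = 220.1 m³.
F/M = applied load / biomass = Q·S₀/(V·X) = 1160 × 179 / (220.1 × 2580) = 0.3656 d⁻¹.

F/M ≈ 0.366 d⁻¹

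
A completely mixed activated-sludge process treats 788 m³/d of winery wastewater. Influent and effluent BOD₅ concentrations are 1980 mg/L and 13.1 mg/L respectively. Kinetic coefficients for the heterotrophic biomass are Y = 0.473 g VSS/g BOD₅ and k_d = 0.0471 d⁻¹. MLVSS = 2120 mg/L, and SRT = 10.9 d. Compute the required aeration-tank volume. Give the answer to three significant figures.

V ≈ 2490 m³

Steady-state biomass mass balance: V·X·(1 + k_d·θ_c) = Y·Q·(S₀ − S)·θ_c, so V = 0.473 × 788 × (1980 − 13.1) × 10.9 / [2120 × (1 + 0.0471 × 10.9)] = 7.99×10^6 / 3208 = 2491 m³.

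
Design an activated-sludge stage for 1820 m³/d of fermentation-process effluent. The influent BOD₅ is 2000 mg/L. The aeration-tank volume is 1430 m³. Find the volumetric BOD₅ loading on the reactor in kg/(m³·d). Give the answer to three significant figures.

L_v ≈ 2.55 kg BOD₅/(m³·d)

L_v = Q S₀ / V = 1820 × 2000 × 10⁻³ / 1430 = 2.545 kg/(m³·d).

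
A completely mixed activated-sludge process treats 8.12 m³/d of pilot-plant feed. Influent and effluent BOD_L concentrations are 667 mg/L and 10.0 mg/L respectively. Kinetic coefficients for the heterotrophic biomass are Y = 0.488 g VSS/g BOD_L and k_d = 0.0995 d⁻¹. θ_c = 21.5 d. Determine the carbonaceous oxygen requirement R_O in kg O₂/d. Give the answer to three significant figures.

R_O ≈ 4.16 kg O₂/d

Correct the yield for decay: Y_obs = Y/(1 + k_d θ_c) = 0.488 / (1 + 0.0995 × 21.5) = 0.488 / 3.139 = 0.1555.
Substrate removed = Q·(S₀ − S) = 8.12 m³/d × (667 − 10.0) g/m³ = 5.33×10^3 g/d = 5.335 kg/d.
P_X = Y_obs·Q·(S₀ − S) = 0.1555 × 5.335 = 0.8293 kg VSS/d.
R_O = Q·(S₀ − S) − 1.42·P_X = 5.335 − 1.42 × 0.8293 = 4.157 kg O₂/d.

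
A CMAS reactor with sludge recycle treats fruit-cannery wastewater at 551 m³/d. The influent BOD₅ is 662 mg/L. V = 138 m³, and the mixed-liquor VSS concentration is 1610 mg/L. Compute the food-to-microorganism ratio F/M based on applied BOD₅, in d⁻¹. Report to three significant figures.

F/M ≈ 1.64 d⁻¹

F/M = applied load / biomass = Q·S₀/(V·X) = 551 × 662 / (138.0 × 1610) = 1.642 d⁻¹.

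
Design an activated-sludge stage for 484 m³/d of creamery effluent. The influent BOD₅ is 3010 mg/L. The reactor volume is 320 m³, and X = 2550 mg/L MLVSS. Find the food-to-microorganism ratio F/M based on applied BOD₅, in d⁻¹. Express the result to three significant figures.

Food-to-microorganism ratio F/M = Q S₀ / (V X) = 484 × 3010 / (320.0 × 2550) = 1.785 d⁻¹.

F/M ≈ 1.79 d⁻¹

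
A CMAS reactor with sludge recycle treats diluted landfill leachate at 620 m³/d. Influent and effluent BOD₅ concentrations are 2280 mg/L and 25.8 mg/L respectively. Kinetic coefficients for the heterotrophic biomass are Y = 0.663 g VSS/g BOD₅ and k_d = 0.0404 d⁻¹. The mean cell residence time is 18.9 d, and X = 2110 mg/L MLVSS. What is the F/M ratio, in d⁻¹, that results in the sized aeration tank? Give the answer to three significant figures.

From the SRT design equation V = Y Q (S₀−S) θ_c / [X (1 + k_d θ_c)] = 0.663 × 620 × (2280 − 25.8) × 18.9 / [2110 × (1 + 0.0404 × 18.9)] = 1.75×10^7 / 3721 = 4706 m³.
Food-to-microorganism ratio F/M = Q S₀ / (V X) = 620 × 2280 / (4706 × 2110) = 0.1423 d⁻¹.

F/M ≈ 0.142 d⁻¹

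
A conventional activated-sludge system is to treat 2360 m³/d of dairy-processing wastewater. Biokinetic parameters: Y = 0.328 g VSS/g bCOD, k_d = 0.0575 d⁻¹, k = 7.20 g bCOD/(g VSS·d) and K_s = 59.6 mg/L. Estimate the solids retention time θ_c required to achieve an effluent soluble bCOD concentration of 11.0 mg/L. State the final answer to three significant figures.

θ_c ≈ 3.22 d

From 1/θ_c = Y·k·S/(K_s + S) − k_d: Y·k·S/(K_s+S) = 0.328 × 7.20 × 11.0 / (59.6 + 11.0) = 0.3680 d⁻¹.
Then 1/θ_c = μ − k_d = 0.3680 − 0.0575 = 0.3105 d⁻¹, giving θ_c = 3.221 d.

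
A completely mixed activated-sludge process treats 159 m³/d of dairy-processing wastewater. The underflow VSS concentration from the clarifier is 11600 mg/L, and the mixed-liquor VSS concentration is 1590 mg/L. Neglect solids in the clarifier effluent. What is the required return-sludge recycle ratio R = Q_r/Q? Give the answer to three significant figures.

Solids balance on the clarifier gives (1+R)X = R·X_r, so R = X/(X_r − X) = 1590 / (11600 − 1590) = 0.1588.

R ≈ 0.159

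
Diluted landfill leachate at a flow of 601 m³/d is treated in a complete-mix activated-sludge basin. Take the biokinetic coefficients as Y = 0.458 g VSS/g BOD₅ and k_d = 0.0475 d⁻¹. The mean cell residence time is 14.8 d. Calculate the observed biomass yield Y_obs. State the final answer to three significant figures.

Y_obs ≈ 0.269 g VSS/g BOD₅

Correct the yield for decay: Y_obs = Y/(1 + k_d θ_c) = 0.458 / (1 + 0.0475 × 14.8) = 0.458 / 1.703 = 0.2689.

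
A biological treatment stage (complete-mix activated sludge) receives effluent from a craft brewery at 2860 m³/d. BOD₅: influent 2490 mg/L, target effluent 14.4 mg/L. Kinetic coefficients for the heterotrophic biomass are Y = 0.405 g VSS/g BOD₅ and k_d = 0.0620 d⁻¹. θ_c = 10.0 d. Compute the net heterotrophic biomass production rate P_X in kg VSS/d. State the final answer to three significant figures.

Observed yield with endogenous decay: Y_obs = Y / (1 + k_d·θ_c) = 0.405 / (1 + 0.0620 × 10.0) = 0.405 / 1.620 = 0.2500 g VSS/g BOD₅.
ΔS = 2490 − 14.4 = 2476 mg/L, so the substrate removal rate is 2860 × 2476/1000 = 7080 kg BOD₅/d.
Biomass produced: P_X = Y_obs·Q·ΔS = 0.2500 × 7080 ≈ 1770 kg VSS/d.

P_X ≈ 1770 kg VSS/d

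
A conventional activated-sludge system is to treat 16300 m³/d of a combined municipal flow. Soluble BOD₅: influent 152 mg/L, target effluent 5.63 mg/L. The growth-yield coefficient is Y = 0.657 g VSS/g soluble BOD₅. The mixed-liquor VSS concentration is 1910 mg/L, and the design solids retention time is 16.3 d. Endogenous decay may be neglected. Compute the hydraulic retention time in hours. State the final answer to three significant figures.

τ ≈ 19.7 h

With k_d = 0 the design equation reduces to V = Y Q (S₀−S) θ_c / X = 0.657 × 16300 × (152 − 5.63) × 16.3 / 1910 = 13377 m³.
Hydraulic retention time τ = V/Q = 13377 / 16300 = 0.8207 d = 19.70 h.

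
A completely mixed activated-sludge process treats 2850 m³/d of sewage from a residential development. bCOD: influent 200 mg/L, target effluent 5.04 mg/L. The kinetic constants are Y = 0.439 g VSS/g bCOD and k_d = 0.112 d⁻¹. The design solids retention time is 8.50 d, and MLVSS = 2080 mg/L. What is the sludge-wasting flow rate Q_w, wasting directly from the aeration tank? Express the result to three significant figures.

Steady-state biomass mass balance: V·X·(1 + k_d·θ_c) = Y·Q·(S₀ − S)·θ_c, so V = 0.439 × 2850 × (200 − 5.04) × 8.50 / [2080 × (1 + 0.112 × 8.50)] = 2.07×10^6 / 4060 = 510.7 m³.
With mixed-liquor wasting, θ_c = V/Q_w, so Q_w = V/θ_c = 510.7/8.50 = 60.08 m³/d.

Q_w ≈ 60.1 m³/d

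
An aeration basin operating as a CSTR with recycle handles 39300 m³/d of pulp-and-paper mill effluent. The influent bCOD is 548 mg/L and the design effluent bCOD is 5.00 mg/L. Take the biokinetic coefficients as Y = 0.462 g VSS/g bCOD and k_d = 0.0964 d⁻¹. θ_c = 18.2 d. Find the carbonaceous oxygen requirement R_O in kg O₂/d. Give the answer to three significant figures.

Y_obs = Y / (1 + k_d θ_c) = 0.462 / (1 + 0.0964 × 18.2) = 0.462 / 2.754 = 0.1677.
Q·(S₀ − S) = 39300 × (548 − 5.00) × 10⁻³ = 21340 kg/d removed.
Net sludge production P_X = 0.1677 × 21340 = 3579 kg VSS/d.
R_O = Q·ΔS − 1.42 P_X = 21340 − 5083 = 16257 kg O₂/d.

R_O ≈ 16300 kg O₂/d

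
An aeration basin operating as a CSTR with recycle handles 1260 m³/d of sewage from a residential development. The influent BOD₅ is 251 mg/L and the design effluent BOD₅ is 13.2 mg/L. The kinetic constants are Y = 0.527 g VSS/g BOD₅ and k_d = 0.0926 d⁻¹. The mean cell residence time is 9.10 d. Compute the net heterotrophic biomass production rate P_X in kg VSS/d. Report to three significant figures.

P_X ≈ 85.7 kg VSS/d

Correct the yield for decay: Y_obs = Y/(1 + k_d θ_c) = 0.527 / (1 + 0.0926 × 9.10) = 0.527 / 1.843 = 0.2860.
Substrate removed = Q·(S₀ − S) = 1260 m³/d × (251 − 13.2) g/m³ = 3×10^5 g/d = 299.6 kg/d.
P_X = Y_obs · Q(S₀ − S) = 0.2860 × 299.6 = 85.69 kg VSS/d.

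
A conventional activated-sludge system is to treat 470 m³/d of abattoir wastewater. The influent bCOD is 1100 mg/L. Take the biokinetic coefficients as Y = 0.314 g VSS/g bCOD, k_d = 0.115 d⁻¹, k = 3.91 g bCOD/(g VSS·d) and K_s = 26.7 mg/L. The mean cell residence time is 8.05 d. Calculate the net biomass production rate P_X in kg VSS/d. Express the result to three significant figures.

P_X ≈ 83.8 kg VSS/d

Effluent substrate depends only on kinetics and SRT: S = K_s(1 + k_d θ_c) / [θ_c(Yk − k_d) − 1] = 26.7 × (1 + 0.115 × 8.05) / [8.05 × (0.314 × 3.91 − 0.115) − 1] = 51.42 / 7.958 = 6.461 mg/L.
Correct the yield for decay: Y_obs = Y/(1 + k_d θ_c) = 0.314 / (1 + 0.115 × 8.05) = 0.314 / 1.926 = 0.1631.
Mass of bCOD removed per day: Q(S₀ − S) = 470 × 1094 g/m³ = 514.0 kg/d.
So the net sludge growth is P_X = 0.1631 × 514.0 = 83.80 kg VSS/d.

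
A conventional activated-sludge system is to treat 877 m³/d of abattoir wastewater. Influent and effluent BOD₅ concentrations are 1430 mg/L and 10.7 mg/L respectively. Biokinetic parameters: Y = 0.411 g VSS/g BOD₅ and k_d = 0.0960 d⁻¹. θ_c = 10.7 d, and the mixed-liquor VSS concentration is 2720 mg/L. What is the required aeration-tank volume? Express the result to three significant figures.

Rearranging the biomass balance for a CMAS with decay, V = Y·Q·ΔS·θ_c / [X·(1+k_d θ_c)] = 0.411 × 877 × (1430 − 10.7) × 10.7 / [2720 × (1 + 0.0960 × 10.7)] = 5.47×10^6 / 5514 = 992.7 m³.

V ≈ 993 m³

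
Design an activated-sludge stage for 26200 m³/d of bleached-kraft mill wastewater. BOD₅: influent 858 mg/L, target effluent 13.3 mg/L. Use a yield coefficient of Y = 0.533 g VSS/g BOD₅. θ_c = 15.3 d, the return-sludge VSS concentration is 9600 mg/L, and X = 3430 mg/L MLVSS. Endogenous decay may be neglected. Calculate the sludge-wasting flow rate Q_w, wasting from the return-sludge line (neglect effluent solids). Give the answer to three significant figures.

Q_w ≈ 1230 m³/d

V·X = Y·Q·ΔS·θ_c gives V = 0.533 × 26200 × (858 − 13.3) × 15.3 / 3430 = 52617 m³.
Wasting from the return line (neglecting effluent solids): Q_w = V·X / (θ_c·X_r) = 52617 × 3430 / (15.3 × 9600) = 1229 m³/d.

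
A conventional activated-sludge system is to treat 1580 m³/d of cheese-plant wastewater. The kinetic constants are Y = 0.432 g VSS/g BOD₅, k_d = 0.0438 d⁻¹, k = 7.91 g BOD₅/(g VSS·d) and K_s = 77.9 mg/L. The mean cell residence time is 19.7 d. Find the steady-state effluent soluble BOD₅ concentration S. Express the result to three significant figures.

Effluent substrate depends only on kinetics and SRT: S = K_s(1 + k_d θ_c) / [θ_c(Yk − k_d) − 1] = 77.9 × (1 + 0.0438 × 19.7) / [19.7 × (0.432 × 7.91 − 0.0438) − 1] = 145.1 / 65.45 = 2.217 mg/L.

S ≈ 2.22 mg/L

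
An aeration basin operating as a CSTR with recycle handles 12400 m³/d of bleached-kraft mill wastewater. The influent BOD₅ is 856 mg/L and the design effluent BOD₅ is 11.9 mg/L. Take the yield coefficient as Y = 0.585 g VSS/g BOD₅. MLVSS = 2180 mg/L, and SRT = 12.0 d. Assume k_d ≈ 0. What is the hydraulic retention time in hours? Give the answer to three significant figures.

τ ≈ 65.2 h

V·X = Y·Q·ΔS·θ_c gives V = 0.585 × 12400 × (856 − 11.9) × 12.0 / 2180 = 33705 m³.
HRT = V/Q = 33705 m³ / 12400 m³·d⁻¹ = 2.718 d × 24 = 65.24 h.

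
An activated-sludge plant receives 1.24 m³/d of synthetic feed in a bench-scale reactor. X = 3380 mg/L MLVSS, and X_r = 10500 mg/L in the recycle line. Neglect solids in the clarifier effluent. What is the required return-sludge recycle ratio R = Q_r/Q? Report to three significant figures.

R = Q_r/Q = X/(X_r − X) = 3380 / (10500 − 3380) = 0.4747.

R ≈ 0.475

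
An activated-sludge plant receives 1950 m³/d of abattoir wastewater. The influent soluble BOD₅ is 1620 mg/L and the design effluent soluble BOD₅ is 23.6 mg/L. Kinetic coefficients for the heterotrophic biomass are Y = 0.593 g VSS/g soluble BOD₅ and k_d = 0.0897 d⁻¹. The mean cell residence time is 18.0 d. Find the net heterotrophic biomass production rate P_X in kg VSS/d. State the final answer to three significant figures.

Observed yield with endogenous decay: Y_obs = Y / (1 + k_d·θ_c) = 0.593 / (1 + 0.0897 × 18.0) = 0.593 / 2.615 = 0.2268 g VSS/g soluble BOD₅.
Q·(S₀ − S) = 1950 × (1620 − 23.6) × 10⁻³ = 3113 kg/d removed.
Net biomass production P_X = Y_obs × Q·(S₀ − S) = 0.2268 × 3113 = 706.0 kg VSS/d.

P_X ≈ 706 kg VSS/d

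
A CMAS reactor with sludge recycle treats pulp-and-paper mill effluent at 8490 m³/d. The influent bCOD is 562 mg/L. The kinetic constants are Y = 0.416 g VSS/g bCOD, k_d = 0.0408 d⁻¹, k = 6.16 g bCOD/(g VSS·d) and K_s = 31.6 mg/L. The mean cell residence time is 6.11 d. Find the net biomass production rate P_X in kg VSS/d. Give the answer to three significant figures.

For a completely mixed reactor with recycle the Lawrence–McCarty relation gives S = K_s·(1 + k_d·θ_c) / [θ_c·(Y·k − k_d) − 1] = 31.6 × (1 + 0.0408 × 6.11) / [6.11 × (0.416 × 6.16 − 0.0408) − 1] = 39.48 / 14.41 = 2.740 mg/L.
Y_obs = Y / (1 + k_d θ_c) = 0.416 / (1 + 0.0408 × 6.11) = 0.416 / 1.249 = 0.3330.
Substrate removed = Q·(S₀ − S) = 8490 m³/d × (562 − 2.74) g/m³ = 4.75×10^6 g/d = 4748 kg/d.
P_X = Y_obs · Q(S₀ − S) = 0.3330 × 4748 = 1581 kg VSS/d.

P_X ≈ 1580 kg VSS/d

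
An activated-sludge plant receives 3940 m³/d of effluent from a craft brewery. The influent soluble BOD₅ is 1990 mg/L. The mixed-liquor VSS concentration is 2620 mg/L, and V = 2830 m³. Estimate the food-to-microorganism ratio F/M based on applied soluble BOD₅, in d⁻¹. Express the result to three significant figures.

F/M = applied load / biomass = Q·S₀/(V·X) = 3940 × 1990 / (2830 × 2620) = 1.057 d⁻¹.

F/M ≈ 1.06 d⁻¹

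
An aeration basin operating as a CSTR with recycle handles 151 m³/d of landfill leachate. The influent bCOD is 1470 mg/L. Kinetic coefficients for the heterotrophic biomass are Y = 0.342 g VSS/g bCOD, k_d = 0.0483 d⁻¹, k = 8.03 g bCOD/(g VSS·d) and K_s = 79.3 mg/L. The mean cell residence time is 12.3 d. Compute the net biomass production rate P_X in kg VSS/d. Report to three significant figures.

P_X ≈ 47.5 kg VSS/d

Effluent substrate depends only on kinetics and SRT: S = K_s(1 + k_d θ_c) / [θ_c(Yk − k_d) − 1] = 79.3 × (1 + 0.0483 × 12.3) / [12.3 × (0.342 × 8.03 − 0.0483) − 1] = 126.4 / 32.18 = 3.928 mg/L.
The observed yield is Y_obs = Y/(1 + k_d·θ_c) = 0.342 / (1 + 0.0483 × 12.3) = 0.342 / 1.594 = 0.2145 g VSS per g bCOD removed.
ΔS = 1470 − 3.93 = 1466 mg/L, so the substrate removal rate is 151 × 1466/1000 = 221.4 kg bCOD/d.
Net biomass production P_X = Y_obs × Q·(S₀ − S) = 0.2145 × 221.4 = 47.49 kg VSS/d.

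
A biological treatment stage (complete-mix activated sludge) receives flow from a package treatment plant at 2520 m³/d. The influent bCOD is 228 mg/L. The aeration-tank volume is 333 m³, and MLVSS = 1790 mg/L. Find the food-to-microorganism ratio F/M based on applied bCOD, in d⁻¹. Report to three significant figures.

F/M ≈ 0.964 d⁻¹

F/M = Q·S₀ / (V·X) = 2520 × 228 / (333.0 × 1790) = 0.9639 g bCOD·(g VSS·d)⁻¹.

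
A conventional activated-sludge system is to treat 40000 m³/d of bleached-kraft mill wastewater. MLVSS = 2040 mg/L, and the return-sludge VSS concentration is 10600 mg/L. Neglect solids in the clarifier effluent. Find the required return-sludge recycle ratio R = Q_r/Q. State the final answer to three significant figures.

R = Q_r/Q = X/(X_r − X) = 2040 / (10600 − 2040) = 0.2383.

R ≈ 0.238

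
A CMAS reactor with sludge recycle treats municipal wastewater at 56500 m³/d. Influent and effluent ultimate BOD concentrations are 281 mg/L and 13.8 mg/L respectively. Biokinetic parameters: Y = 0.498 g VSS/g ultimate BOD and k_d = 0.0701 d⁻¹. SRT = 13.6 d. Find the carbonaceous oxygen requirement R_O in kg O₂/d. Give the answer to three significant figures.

R_O ≈ 9630 kg O₂/d

Y_obs = Y / (1 + k_d θ_c) = 0.498 / (1 + 0.0701 × 13.6) = 0.498 / 1.953 = 0.2549.
Substrate removed = Q·(S₀ − S) = 56500 m³/d × (281 − 13.8) g/m³ = 1.51×10^7 g/d = 15097 kg/d.
Biomass synthesised: P_X = Y_obs × 15097 = 3849 kg VSS/d.
R_O = Q·(S₀ − S) − 1.42·P_X = 15097 − 1.42 × 3849 = 9631 kg O₂/d.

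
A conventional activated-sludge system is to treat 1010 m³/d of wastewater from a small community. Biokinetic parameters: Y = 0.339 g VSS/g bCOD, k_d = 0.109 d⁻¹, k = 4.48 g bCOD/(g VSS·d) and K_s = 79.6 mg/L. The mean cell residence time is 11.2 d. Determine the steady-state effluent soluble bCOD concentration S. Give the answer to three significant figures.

Effluent substrate depends only on kinetics and SRT: S = K_s(1 + k_d θ_c) / [θ_c(Yk − k_d) − 1] = 79.6 × (1 + 0.109 × 11.2) / [11.2 × (0.339 × 4.48 − 0.109) − 1] = 176.8 / 14.79 = 11.95 mg/L.

S ≈ 12.0 mg/L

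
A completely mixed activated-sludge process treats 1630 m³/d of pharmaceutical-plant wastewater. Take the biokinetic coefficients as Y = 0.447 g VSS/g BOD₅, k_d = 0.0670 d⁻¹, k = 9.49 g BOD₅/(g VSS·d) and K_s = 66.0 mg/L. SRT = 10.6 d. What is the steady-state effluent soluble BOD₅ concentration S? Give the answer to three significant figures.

Effluent substrate depends only on kinetics and SRT: S = K_s(1 + k_d θ_c) / [θ_c(Yk − k_d) − 1] = 66.0 × (1 + 0.0670 × 10.6) / [10.6 × (0.447 × 9.49 − 0.0670) − 1] = 112.9 / 43.26 = 2.609 mg/L.

S ≈ 2.61 mg/L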